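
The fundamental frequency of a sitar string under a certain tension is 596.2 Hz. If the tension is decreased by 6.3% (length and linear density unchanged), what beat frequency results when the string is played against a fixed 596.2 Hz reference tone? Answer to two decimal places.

19.09 Hz

For a string, f ∝ √T, so the new frequency is 596.2·√0.937 = 577.1142 Hz.
f_beat = |577.1142 − 596.2| = 19.09 Hz.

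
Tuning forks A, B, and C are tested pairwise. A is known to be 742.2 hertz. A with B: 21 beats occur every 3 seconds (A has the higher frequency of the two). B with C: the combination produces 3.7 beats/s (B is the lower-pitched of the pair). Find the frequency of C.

738.9 Hz

A–B: Beat frequency = 21/3 = 7 Hz.
B is below A, so f_B = 742.2 − 7 = 735.2 Hz.
C is above B, so f_C = 735.2 + 3.7 = 738.9 Hz.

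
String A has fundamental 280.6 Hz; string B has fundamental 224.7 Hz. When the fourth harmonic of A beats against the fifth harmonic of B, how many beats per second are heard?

Fourth harmonic of the first: 4·280.6 = 1122.4 Hz.
Fifth harmonic of the second: 5·224.7 = 1123.5 Hz.
f_beat = |1122.4 − 1123.5| = 1.1 Hz.

1.1 Hz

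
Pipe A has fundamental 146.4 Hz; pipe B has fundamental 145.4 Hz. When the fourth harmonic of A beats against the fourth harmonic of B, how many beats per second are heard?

4.0 Hz

Fourth harmonic of the first: 4·146.4 = 585.6 Hz.
Fourth harmonic of the second: 4·145.4 = 581.6 Hz.
f_beat = |585.6 − 581.6| = 4.0 Hz.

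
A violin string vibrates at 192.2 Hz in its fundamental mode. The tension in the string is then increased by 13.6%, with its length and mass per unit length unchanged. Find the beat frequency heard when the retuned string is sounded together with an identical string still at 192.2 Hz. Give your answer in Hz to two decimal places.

For a string, f ∝ √T, so the new frequency is 192.2·√1.136 = 204.8531 Hz.
f_beat = |204.8531 − 192.2| = 12.65 Hz.

12.65 Hz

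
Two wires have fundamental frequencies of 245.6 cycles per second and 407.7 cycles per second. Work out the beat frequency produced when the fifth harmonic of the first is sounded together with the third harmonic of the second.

4.9 Hz

Fifth harmonic of the first: 5·245.6 = 1228.0 Hz.
Third harmonic of the second: 3·407.7 = 1223.1 Hz.
f_beat = |1228.0 − 1223.1| = 4.9 Hz.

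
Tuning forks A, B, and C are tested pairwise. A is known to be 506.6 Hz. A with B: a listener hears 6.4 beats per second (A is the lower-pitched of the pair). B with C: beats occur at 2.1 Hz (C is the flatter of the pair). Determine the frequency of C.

510.9 Hz

B is above A, so f_B = 506.6 + 6.4 = 513 Hz.
C is below B, so f_C = 513 − 2.1 = 510.9 Hz.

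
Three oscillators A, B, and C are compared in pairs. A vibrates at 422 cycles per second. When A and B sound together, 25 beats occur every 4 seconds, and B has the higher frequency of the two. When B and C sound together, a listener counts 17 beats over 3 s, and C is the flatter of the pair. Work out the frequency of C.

A–B: Beat frequency = 25/4 = 6.25 Hz.
B is above A, so f_B = 422 + 6.25 = 428.25 Hz.
B–C: Beat frequency = 17/3 = 5.6667 Hz.
C is below B, so f_C = 428.25 − 5.6667 = 422.5833 Hz.

422.5833 Hz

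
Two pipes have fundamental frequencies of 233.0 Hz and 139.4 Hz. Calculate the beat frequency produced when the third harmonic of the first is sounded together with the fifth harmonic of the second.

2.0 Hz

Third harmonic of the first: 3·233.0 = 699.0 Hz.
Fifth harmonic of the second: 5·139.4 = 697.0 Hz.
f_beat = |699.0 − 697.0| = 2.0 Hz.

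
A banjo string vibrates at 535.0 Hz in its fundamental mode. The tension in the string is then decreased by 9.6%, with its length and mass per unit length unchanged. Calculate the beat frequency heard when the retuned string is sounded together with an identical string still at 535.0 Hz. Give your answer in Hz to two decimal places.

26.33 Hz

For a string, f ∝ √T, so the new frequency is 535.0·√0.904 = 508.6722 Hz.
f_beat = |508.6722 − 535.0| = 26.33 Hz.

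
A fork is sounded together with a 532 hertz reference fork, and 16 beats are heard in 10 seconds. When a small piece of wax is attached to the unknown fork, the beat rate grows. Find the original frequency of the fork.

530.4 Hz

Beat frequency = 16/10 = 1.6 Hz.
|f − 532| = 1.6, so the fork was at either 530.4 Hz or 533.6 Hz.
Loading a fork with wax lowers its frequency; the adjustment lowers the fork's frequency.
The beat rate rose, so the adjustment moved the fork further from 532 Hz — it was already below the reference.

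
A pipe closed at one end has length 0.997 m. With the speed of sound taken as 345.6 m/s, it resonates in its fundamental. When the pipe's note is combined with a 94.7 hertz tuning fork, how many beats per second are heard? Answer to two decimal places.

Closed pipe (odd harmonics): f_n = n·v/(4L) = 1·345.6/(4·0.997) = 86.6600 Hz.
f_beat = |86.6600 − 94.7| = 8.04 Hz.

8.04 Hz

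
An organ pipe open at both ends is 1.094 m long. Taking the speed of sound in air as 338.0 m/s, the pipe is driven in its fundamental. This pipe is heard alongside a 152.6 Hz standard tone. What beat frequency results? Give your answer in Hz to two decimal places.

1.88 Hz

Open pipe: f_n = n·v/(2L) = 1·338.0/(2·1.094) = 154.4790 Hz.
f_beat = |154.4790 − 152.6| = 1.88 Hz.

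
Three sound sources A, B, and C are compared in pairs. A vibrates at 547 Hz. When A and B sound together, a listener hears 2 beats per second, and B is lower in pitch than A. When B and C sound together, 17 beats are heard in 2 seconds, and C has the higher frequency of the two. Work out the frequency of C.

B is below A, so f_B = 547 − 2 = 545 Hz.
B–C: Beat frequency = 17/2 = 8.5 Hz.
C is above B, so f_C = 545 + 8.5 = 553.5 Hz.

553.5 Hz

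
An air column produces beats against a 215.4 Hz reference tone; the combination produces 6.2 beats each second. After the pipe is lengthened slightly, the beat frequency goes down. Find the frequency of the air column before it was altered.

221.6 Hz

|f − 215.4| = 6.2, so the air column was at either 209.2 Hz or 221.6 Hz.
A longer pipe has a lower fundamental; the adjustment lowers the air column's frequency.
The beat rate fell, so the adjustment moved the air column toward 215.4 Hz — it must have started above the reference.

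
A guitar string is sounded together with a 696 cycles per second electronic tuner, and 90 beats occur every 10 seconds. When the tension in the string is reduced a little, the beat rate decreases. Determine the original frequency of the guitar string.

Beat frequency = 90/10 = 9 Hz.
|f − 696| = 9, so the guitar string was at either 687 Hz or 705 Hz.
Lower tension means lower frequency; the adjustment lowers the guitar string's frequency.
The beat rate fell, so the adjustment moved the guitar string toward 696 Hz — it must have started above the reference.

705 Hz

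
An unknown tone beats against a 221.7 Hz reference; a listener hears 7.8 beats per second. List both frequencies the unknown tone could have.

213.9 Hz or 229.5 Hz

|f − 221.7| = 7.8, so f = 221.7 ± 7.8.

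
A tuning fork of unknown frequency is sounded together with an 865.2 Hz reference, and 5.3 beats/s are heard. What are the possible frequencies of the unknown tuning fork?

|f − 865.2| = 5.3, so f = 865.2 ± 5.3.

859.9 Hz or 870.5 Hz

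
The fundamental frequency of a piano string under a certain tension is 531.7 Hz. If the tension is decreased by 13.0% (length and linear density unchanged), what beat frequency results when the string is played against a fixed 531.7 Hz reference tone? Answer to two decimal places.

35.76 Hz

For a string, f ∝ √T, so the new frequency is 531.7·√0.870 = 495.9367 Hz.
f_beat = |495.9367 − 531.7| = 35.76 Hz.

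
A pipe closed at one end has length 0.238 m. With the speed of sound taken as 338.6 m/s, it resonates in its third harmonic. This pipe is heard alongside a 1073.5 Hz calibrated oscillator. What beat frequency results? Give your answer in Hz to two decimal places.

Closed pipe (odd harmonics): f_n = n·v/(4L) = 3·338.6/(4·0.238) = 1067.0168 Hz.
f_beat = |1067.0168 − 1073.5| = 6.48 Hz.

6.48 Hz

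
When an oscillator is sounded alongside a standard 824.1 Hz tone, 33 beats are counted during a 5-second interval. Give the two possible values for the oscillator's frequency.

Beat frequency = 33/5 = 6.6 Hz.
|f − 824.1| = 6.6, so f = 824.1 ± 6.6.

817.5 Hz or 830.7 Hz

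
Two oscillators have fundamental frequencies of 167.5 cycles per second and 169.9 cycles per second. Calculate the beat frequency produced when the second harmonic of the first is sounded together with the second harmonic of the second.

Second harmonic of the first: 2·167.5 = 335.0 Hz.
Second harmonic of the second: 2·169.9 = 339.8 Hz.
f_beat = |335.0 − 339.8| = 4.8 Hz.

4.8 Hz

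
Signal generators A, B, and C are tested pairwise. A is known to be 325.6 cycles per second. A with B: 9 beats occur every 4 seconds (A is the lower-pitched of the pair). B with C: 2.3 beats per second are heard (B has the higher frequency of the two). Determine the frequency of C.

A–B: Beat frequency = 9/4 = 2.25 Hz.
B is above A, so f_B = 325.6 + 2.25 = 327.85 Hz.
C is below B, so f_C = 327.85 − 2.3 = 325.55 Hz.

325.55 Hz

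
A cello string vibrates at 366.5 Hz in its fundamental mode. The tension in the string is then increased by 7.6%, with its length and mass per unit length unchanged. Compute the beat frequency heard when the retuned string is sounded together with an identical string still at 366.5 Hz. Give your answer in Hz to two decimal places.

13.67 Hz

For a string, f ∝ √T, so the new frequency is 366.5·√1.076 = 380.1720 Hz.
f_beat = |380.1720 − 366.5| = 13.67 Hz.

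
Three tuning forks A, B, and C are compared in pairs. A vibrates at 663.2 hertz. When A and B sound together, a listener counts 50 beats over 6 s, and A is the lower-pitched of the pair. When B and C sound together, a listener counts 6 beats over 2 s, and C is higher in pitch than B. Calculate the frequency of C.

674.5333 Hz

A–B: Beat frequency = 50/6 = 8.3333 Hz.
B is above A, so f_B = 663.2 + 8.3333 = 671.5333 Hz.
B–C: Beat frequency = 6/2 = 3 Hz.
C is above B, so f_C = 671.5333 + 3 = 674.5333 Hz.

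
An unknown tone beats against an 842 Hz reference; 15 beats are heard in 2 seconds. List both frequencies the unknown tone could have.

Beat frequency = 15/2 = 7.5 Hz.
|f − 842| = 7.5, so f = 842 ± 7.5.

834.5 Hz or 849.5 Hz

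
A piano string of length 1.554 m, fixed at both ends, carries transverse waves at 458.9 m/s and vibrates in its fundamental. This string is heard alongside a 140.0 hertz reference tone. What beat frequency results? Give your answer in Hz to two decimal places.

7.65 Hz

For a string fixed at both ends, f_n = n·v/(2L) = 1·458.9/(2·1.554) = 147.6512 Hz.
f_beat = |147.6512 − 140.0| = 7.65 Hz.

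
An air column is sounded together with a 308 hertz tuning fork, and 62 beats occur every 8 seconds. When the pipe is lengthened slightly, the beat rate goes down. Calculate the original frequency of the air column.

315.75 Hz

Beat frequency = 62/8 = 7.75 Hz.
|f − 308| = 7.75, so the air column was at either 300.25 Hz or 315.75 Hz.
A longer pipe has a lower fundamental; the adjustment lowers the air column's frequency.
The beat rate fell, so the adjustment moved the air column toward 308 Hz — it must have started above the reference.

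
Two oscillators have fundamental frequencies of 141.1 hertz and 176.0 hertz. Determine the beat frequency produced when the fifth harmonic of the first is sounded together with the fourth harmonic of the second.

Fifth harmonic of the first: 5·141.1 = 705.5 Hz.
Fourth harmonic of the second: 4·176.0 = 704.0 Hz.
f_beat = |705.5 − 704.0| = 1.5 Hz.

1.5 Hz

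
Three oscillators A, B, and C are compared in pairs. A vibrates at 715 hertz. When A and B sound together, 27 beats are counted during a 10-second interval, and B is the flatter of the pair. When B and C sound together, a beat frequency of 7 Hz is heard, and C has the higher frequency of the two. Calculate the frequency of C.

719.3 Hz

A–B: Beat frequency = 27/10 = 2.7 Hz.
B is below A, so f_B = 715 − 2.7 = 712.3 Hz.
C is above B, so f_C = 712.3 + 7 = 719.3 Hz.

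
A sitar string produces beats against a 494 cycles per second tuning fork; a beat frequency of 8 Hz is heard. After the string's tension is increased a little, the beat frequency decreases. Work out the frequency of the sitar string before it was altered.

486 Hz

|f − 494| = 8, so the sitar string was at either 486 Hz or 502 Hz.
Higher tension means higher frequency; the adjustment raises the sitar string's frequency.
The beat rate fell, so the adjustment moved the sitar string toward 494 Hz — it must have started below the reference.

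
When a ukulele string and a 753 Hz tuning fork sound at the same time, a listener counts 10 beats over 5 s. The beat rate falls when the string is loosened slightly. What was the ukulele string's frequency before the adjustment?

755 Hz

Beat frequency = 10/5 = 2 Hz.
|f − 753| = 2, so the ukulele string was at either 751 Hz or 755 Hz.
Reducing tension lowers a string's frequency; the adjustment lowers the ukulele string's frequency.
The beat rate fell, so the adjustment moved the ukulele string toward 753 Hz — it must have started above the reference.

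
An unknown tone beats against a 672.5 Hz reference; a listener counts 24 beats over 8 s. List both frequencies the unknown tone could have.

Beat frequency = 24/8 = 3 Hz.
|f − 672.5| = 3, so f = 672.5 ± 3.

669.5 Hz or 675.5 Hz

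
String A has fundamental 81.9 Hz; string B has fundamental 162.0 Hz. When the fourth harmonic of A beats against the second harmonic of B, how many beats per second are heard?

3.6 Hz

Fourth harmonic of the first: 4·81.9 = 327.6 Hz.
Second harmonic of the second: 2·162.0 = 324.0 Hz.
f_beat = |327.6 − 324.0| = 3.6 Hz.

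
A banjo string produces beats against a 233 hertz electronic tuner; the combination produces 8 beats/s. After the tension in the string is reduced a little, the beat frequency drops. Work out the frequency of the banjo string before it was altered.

241 Hz

|f − 233| = 8, so the banjo string was at either 225 Hz or 241 Hz.
Lower tension means lower frequency; the adjustment lowers the banjo string's frequency.
The beat rate fell, so the adjustment moved the banjo string toward 233 Hz — it must have started above the reference.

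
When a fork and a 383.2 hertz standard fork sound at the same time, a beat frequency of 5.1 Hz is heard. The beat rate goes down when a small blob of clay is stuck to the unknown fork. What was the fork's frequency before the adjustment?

388.3 Hz

|f − 383.2| = 5.1, so the fork was at either 378.1 Hz or 388.3 Hz.
Adding mass to a fork lowers its frequency; the adjustment lowers the fork's frequency.
The beat rate fell, so the adjustment moved the fork toward 383.2 Hz — it must have started above the reference.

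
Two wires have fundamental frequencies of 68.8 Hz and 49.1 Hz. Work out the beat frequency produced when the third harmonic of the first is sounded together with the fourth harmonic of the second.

10.0 Hz

Third harmonic of the first: 3·68.8 = 206.4 Hz.
Fourth harmonic of the second: 4·49.1 = 196.4 Hz.
f_beat = |206.4 − 196.4| = 10.0 Hz.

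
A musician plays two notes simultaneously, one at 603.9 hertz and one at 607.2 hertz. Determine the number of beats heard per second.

3.3 Hz

The beat frequency equals the magnitude of the frequency difference.
|603.9 − 607.2| = 3.3 Hz.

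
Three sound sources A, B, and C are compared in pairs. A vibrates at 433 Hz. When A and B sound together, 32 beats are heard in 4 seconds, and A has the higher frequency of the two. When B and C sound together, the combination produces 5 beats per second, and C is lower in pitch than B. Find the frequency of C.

A–B: Beat frequency = 32/4 = 8 Hz.
B is below A, so f_B = 433 − 8 = 425 Hz.
C is below B, so f_C = 425 − 5 = 420 Hz.

420 Hz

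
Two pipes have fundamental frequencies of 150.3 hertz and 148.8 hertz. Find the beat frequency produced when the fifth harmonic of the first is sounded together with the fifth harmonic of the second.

Fifth harmonic of the first: 5·150.3 = 751.5 Hz.
Fifth harmonic of the second: 5·148.8 = 744.0 Hz.
f_beat = |751.5 − 744.0| = 7.5 Hz.

7.5 Hz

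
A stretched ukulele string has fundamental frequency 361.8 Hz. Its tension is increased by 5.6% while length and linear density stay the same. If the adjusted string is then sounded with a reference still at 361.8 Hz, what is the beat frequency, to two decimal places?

For a string, f ∝ √T, so the new frequency is 361.8·√1.056 = 371.7924 Hz.
f_beat = |371.7924 − 361.8| = 9.99 Hz.

9.99 Hz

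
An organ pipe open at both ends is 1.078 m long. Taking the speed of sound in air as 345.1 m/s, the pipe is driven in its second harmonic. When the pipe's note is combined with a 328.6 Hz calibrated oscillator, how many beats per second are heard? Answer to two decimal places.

8.47 Hz

Open pipe: f_n = n·v/(2L) = 2·345.1/(2·1.078) = 320.1299 Hz.
f_beat = |320.1299 − 328.6| = 8.47 Hz.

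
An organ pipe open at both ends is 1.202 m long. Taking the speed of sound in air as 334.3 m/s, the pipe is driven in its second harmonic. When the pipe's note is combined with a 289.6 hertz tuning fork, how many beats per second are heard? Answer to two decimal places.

Open pipe: f_n = n·v/(2L) = 2·334.3/(2·1.202) = 278.1198 Hz.
f_beat = |278.1198 − 289.6| = 11.48 Hz.

11.48 Hz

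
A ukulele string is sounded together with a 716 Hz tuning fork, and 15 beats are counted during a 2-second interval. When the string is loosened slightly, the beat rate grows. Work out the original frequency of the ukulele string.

Beat frequency = 15/2 = 7.5 Hz.
|f − 716| = 7.5, so the ukulele string was at either 708.5 Hz or 723.5 Hz.
Reducing tension lowers a string's frequency; the adjustment lowers the ukulele string's frequency.
The beat rate rose, so the adjustment moved the ukulele string further from 716 Hz — it was already below the reference.

708.5 Hz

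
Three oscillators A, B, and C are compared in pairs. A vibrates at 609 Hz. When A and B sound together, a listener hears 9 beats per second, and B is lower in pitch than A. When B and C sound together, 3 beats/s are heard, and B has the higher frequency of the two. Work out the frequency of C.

B is below A, so f_B = 609 − 9 = 600 Hz.
C is below B, so f_C = 600 − 3 = 597 Hz.

597 Hz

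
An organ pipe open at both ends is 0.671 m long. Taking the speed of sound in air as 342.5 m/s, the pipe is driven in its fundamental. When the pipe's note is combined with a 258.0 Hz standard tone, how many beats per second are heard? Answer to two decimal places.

2.78 Hz

Open pipe: f_n = n·v/(2L) = 1·342.5/(2·0.671) = 255.2161 Hz.
f_beat = |255.2161 − 258.0| = 2.78 Hz.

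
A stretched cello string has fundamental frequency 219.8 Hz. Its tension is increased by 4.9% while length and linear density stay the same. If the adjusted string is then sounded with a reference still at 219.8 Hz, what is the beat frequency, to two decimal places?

5.32 Hz

For a string, f ∝ √T, so the new frequency is 219.8·√1.049 = 225.1207 Hz.
f_beat = |225.1207 − 219.8| = 5.32 Hz.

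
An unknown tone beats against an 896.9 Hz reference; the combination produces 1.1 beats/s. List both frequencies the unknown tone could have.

|f − 896.9| = 1.1, so f = 896.9 ± 1.1.

895.8 Hz or 898 Hz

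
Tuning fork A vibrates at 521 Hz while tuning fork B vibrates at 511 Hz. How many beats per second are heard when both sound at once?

10 Hz

f_beat = |f₁ − f₂|.
|521 − 511| = 10 Hz.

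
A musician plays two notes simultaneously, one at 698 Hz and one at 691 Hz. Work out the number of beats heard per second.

The beat frequency equals the magnitude of the frequency difference.
|698 − 691| = 7 Hz.

7 Hz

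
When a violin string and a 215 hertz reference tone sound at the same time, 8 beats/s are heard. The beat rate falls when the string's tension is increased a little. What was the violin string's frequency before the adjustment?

|f − 215| = 8, so the violin string was at either 207 Hz or 223 Hz.
Higher tension means higher frequency; the adjustment raises the violin string's frequency.
The beat rate fell, so the adjustment moved the violin string toward 215 Hz — it must have started below the reference.

207 Hz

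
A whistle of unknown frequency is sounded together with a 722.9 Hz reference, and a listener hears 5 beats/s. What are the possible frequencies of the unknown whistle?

|f − 722.9| = 5, so f = 722.9 ± 5.

717.9 Hz or 727.9 Hz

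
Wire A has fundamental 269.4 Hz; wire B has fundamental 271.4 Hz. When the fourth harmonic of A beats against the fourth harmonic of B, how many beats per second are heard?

Fourth harmonic of the first: 4·269.4 = 1077.6 Hz.
Fourth harmonic of the second: 4·271.4 = 1085.6 Hz.
f_beat = |1077.6 − 1085.6| = 8.0 Hz.

8.0 Hz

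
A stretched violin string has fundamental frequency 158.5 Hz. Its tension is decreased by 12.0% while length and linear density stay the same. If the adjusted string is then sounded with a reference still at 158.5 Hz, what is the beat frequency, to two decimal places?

For a string, f ∝ √T, so the new frequency is 158.5·√0.880 = 148.6862 Hz.
f_beat = |148.6862 − 158.5| = 9.81 Hz.

9.81 Hz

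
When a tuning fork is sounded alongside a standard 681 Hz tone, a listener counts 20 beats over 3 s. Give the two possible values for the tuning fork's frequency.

Beat frequency = 20/3 = 6.6667 Hz.
|f − 681| = 6.6667, so f = 681 ± 6.6667.

674.3333 Hz or 687.6667 Hz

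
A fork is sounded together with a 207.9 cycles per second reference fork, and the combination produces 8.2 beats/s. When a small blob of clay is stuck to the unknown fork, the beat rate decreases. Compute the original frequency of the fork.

|f − 207.9| = 8.2, so the fork was at either 199.7 Hz or 216.1 Hz.
Adding mass to a fork lowers its frequency; the adjustment lowers the fork's frequency.
The beat rate fell, so the adjustment moved the fork toward 207.9 Hz — it must have started above the reference.

216.1 Hz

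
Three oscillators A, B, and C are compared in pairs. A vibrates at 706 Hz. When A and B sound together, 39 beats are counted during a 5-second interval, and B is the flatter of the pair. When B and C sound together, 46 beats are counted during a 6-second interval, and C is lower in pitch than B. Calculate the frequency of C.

A–B: Beat frequency = 39/5 = 7.8 Hz.
B is below A, so f_B = 706 − 7.8 = 698.2 Hz.
B–C: Beat frequency = 46/6 = 7.6667 Hz.
C is below B, so f_C = 698.2 − 7.6667 = 690.5333 Hz.

690.5333 Hz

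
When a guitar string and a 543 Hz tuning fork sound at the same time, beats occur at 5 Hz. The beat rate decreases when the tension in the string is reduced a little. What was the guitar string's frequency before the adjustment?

|f − 543| = 5, so the guitar string was at either 538 Hz or 548 Hz.
Lower tension means lower frequency; the adjustment lowers the guitar string's frequency.
The beat rate fell, so the adjustment moved the guitar string toward 543 Hz — it must have started above the reference.

548 Hz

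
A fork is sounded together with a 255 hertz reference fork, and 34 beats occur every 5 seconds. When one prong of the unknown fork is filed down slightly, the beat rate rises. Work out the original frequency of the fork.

Beat frequency = 34/5 = 6.8 Hz.
|f − 255| = 6.8, so the fork was at either 248.2 Hz or 261.8 Hz.
Filing a prong removes mass and raises the fork's frequency; the adjustment raises the fork's frequency.
The beat rate rose, so the adjustment moved the fork further from 255 Hz — it was already above the reference.

261.8 Hz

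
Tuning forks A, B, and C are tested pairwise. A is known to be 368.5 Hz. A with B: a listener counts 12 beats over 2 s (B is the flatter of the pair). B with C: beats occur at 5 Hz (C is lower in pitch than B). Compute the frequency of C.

A–B: Beat frequency = 12/2 = 6 Hz.
B is below A, so f_B = 368.5 − 6 = 362.5 Hz.
C is below B, so f_C = 362.5 − 5 = 357.5 Hz.

357.5 Hz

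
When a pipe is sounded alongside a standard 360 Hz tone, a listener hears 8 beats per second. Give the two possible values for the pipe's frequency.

|f − 360| = 8, so f = 360 ± 8.

352 Hz or 368 Hz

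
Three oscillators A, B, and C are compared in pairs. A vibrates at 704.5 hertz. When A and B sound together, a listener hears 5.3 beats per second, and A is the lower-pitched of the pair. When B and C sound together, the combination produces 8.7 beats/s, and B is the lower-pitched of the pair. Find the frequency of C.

B is above A, so f_B = 704.5 + 5.3 = 709.8 Hz.
C is above B, so f_C = 709.8 + 8.7 = 718.5 Hz.

718.5 Hz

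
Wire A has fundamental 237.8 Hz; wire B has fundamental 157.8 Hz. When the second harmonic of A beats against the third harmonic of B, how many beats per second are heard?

Second harmonic of the first: 2·237.8 = 475.6 Hz.
Third harmonic of the second: 3·157.8 = 473.4 Hz.
f_beat = |475.6 − 473.4| = 2.2 Hz.

2.2 Hz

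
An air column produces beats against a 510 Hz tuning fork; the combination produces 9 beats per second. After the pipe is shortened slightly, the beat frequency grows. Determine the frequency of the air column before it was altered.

519 Hz

|f − 510| = 9, so the air column was at either 501 Hz or 519 Hz.
A shorter pipe has a higher fundamental; the adjustment raises the air column's frequency.
The beat rate rose, so the adjustment moved the air column further from 510 Hz — it was already above the reference.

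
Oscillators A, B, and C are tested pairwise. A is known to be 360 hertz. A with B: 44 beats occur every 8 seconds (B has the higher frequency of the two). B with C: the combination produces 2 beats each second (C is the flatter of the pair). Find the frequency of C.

A–B: Beat frequency = 44/8 = 5.5 Hz.
B is above A, so f_B = 360 + 5.5 = 365.5 Hz.
C is below B, so f_C = 365.5 − 2 = 363.5 Hz.

363.5 Hz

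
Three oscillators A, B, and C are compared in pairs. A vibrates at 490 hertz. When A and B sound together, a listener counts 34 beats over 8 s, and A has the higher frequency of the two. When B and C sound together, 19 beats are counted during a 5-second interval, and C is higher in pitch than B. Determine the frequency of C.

489.55 Hz

A–B: Beat frequency = 34/8 = 4.25 Hz.
B is below A, so f_B = 490 − 4.25 = 485.75 Hz.
B–C: Beat frequency = 19/5 = 3.8 Hz.
C is above B, so f_C = 485.75 + 3.8 = 489.55 Hz.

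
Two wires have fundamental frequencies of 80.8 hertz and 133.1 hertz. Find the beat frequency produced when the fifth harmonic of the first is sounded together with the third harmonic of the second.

4.7 Hz

Fifth harmonic of the first: 5·80.8 = 404.0 Hz.
Third harmonic of the second: 3·133.1 = 399.3 Hz.
f_beat = |404.0 − 399.3| = 4.7 Hz.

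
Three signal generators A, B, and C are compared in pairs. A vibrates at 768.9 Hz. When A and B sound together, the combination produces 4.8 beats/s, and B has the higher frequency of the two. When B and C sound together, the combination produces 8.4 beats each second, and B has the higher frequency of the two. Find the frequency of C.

765.3 Hz

B is above A, so f_B = 768.9 + 4.8 = 773.7 Hz.
C is below B, so f_C = 773.7 − 8.4 = 765.3 Hz.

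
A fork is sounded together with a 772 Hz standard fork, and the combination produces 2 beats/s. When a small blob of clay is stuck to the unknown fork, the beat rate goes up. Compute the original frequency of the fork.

|f − 772| = 2, so the fork was at either 770 Hz or 774 Hz.
Adding mass to a fork lowers its frequency; the adjustment lowers the fork's frequency.
The beat rate rose, so the adjustment moved the fork further from 772 Hz — it was already below the reference.

770 Hz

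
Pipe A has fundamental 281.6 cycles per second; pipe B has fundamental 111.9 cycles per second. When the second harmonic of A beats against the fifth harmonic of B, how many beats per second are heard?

Second harmonic of the first: 2·281.6 = 563.2 Hz.
Fifth harmonic of the second: 5·111.9 = 559.5 Hz.
f_beat = |563.2 − 559.5| = 3.7 Hz.

3.7 Hz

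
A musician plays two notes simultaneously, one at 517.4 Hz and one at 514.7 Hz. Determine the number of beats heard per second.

f_beat = |f₁ − f₂|.
|517.4 − 514.7| = 2.7 Hz.

2.7 Hz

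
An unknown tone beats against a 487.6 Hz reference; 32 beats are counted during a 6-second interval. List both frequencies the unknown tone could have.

Beat frequency = 32/6 = 5.3333 Hz.
|f − 487.6| = 5.3333, so f = 487.6 ± 5.3333.

482.2667 Hz or 492.9333 Hz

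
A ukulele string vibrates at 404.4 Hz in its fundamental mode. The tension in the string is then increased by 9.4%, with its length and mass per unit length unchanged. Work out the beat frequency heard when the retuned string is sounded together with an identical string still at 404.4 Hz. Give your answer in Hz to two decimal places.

For a string, f ∝ √T, so the new frequency is 404.4·√1.094 = 422.9800 Hz.
f_beat = |422.9800 − 404.4| = 18.58 Hz.

18.58 Hz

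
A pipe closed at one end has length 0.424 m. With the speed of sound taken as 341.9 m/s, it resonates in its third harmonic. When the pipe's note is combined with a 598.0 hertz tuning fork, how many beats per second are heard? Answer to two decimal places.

Closed pipe (odd harmonics): f_n = n·v/(4L) = 3·341.9/(4·0.424) = 604.7759 Hz.
f_beat = |604.7759 − 598.0| = 6.78 Hz.

6.78 Hz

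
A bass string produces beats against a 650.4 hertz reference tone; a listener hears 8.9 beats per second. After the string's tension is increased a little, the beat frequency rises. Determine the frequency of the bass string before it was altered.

659.3 Hz

|f − 650.4| = 8.9, so the bass string was at either 641.5 Hz or 659.3 Hz.
Higher tension means higher frequency; the adjustment raises the bass string's frequency.
The beat rate rose, so the adjustment moved the bass string further from 650.4 Hz — it was already above the reference.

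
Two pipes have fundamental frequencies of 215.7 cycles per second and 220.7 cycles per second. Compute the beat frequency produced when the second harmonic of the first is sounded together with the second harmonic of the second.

10.0 Hz

Second harmonic of the first: 2·215.7 = 431.4 Hz.
Second harmonic of the second: 2·220.7 = 441.4 Hz.
f_beat = |431.4 − 441.4| = 10.0 Hz.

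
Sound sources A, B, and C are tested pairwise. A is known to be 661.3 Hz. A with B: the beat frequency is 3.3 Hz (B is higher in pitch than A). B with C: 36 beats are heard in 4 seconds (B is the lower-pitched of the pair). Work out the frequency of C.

673.6 Hz

B is above A, so f_B = 661.3 + 3.3 = 664.6 Hz.
B–C: Beat frequency = 36/4 = 9 Hz.
C is above B, so f_C = 664.6 + 9 = 673.6 Hz.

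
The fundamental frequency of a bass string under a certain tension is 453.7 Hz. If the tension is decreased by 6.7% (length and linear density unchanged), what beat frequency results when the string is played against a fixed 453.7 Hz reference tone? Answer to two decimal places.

15.46 Hz

For a string, f ∝ √T, so the new frequency is 453.7·√0.933 = 438.2376 Hz.
f_beat = |438.2376 − 453.7| = 15.46 Hz.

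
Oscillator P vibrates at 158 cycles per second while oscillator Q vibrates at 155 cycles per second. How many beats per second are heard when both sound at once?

The beat frequency equals the magnitude of the frequency difference.
|158 − 155| = 3 Hz.

3 Hz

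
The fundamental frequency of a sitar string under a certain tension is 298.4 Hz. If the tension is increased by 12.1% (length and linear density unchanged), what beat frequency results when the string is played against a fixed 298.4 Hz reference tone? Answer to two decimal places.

17.54 Hz

For a string, f ∝ √T, so the new frequency is 298.4·√1.121 = 315.9378 Hz.
f_beat = |315.9378 − 298.4| = 17.54 Hz.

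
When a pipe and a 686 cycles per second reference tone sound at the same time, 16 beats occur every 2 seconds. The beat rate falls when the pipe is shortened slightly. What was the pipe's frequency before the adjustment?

Beat frequency = 16/2 = 8 Hz.
|f − 686| = 8, so the pipe was at either 678 Hz or 694 Hz.
A shorter pipe has a higher fundamental; the adjustment raises the pipe's frequency.
The beat rate fell, so the adjustment moved the pipe toward 686 Hz — it must have started below the reference.

678 Hz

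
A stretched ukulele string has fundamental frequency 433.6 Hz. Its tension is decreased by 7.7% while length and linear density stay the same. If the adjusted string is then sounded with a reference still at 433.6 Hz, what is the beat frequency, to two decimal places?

For a string, f ∝ √T, so the new frequency is 433.6·√0.923 = 416.5720 Hz.
f_beat = |416.5720 − 433.6| = 17.03 Hz.

17.03 Hz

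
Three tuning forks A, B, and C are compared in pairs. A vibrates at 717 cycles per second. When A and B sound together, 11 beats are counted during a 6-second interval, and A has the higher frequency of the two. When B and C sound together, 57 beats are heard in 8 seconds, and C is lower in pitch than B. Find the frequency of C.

A–B: Beat frequency = 11/6 = 1.8333 Hz.
B is below A, so f_B = 717 − 1.8333 = 715.1667 Hz.
B–C: Beat frequency = 57/8 = 7.125 Hz.
C is below B, so f_C = 715.1667 − 7.125 = 708.0417 Hz.

708.0417 Hz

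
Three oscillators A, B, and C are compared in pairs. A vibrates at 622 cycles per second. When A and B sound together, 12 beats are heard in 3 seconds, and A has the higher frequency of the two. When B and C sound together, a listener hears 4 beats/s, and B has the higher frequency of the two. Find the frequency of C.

A–B: Beat frequency = 12/3 = 4 Hz.
B is below A, so f_B = 622 − 4 = 618 Hz.
C is below B, so f_C = 618 − 4 = 614 Hz.

614 Hz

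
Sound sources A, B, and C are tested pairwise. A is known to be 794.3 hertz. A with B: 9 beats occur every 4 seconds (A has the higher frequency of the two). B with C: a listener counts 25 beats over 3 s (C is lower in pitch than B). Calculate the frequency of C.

A–B: Beat frequency = 9/4 = 2.25 Hz.
B is below A, so f_B = 794.3 − 2.25 = 792.05 Hz.
B–C: Beat frequency = 25/3 = 8.3333 Hz.
C is below B, so f_C = 792.05 − 8.3333 = 783.7167 Hz.

783.7167 Hz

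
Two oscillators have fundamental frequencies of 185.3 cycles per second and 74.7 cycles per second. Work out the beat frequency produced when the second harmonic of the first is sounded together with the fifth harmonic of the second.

Second harmonic of the first: 2·185.3 = 370.6 Hz.
Fifth harmonic of the second: 5·74.7 = 373.5 Hz.
f_beat = |370.6 − 373.5| = 2.9 Hz.

2.9 Hz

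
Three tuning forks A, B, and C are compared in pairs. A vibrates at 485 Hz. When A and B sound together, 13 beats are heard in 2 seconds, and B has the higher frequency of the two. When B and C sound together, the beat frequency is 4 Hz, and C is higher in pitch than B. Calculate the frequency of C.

A–B: Beat frequency = 13/2 = 6.5 Hz.
B is above A, so f_B = 485 + 6.5 = 491.5 Hz.
C is above B, so f_C = 491.5 + 4 = 495.5 Hz.

495.5 Hz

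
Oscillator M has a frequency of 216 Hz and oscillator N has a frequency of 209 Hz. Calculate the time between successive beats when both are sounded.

f_beat = |216 − 209| = 7 Hz.
Beat period T = 1 / f_beat = 1 / 7 s.

0.143 s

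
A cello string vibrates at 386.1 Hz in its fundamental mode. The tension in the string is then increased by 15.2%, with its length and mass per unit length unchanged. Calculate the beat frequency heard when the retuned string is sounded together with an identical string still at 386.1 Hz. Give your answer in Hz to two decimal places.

For a string, f ∝ √T, so the new frequency is 386.1·√1.152 = 414.4060 Hz.
f_beat = |414.4060 − 386.1| = 28.31 Hz.

28.31 Hz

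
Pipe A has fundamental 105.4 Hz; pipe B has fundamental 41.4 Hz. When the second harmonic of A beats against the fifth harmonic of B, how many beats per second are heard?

Second harmonic of the first: 2·105.4 = 210.8 Hz.
Fifth harmonic of the second: 5·41.4 = 207.0 Hz.
f_beat = |210.8 − 207.0| = 3.8 Hz.

3.8 Hz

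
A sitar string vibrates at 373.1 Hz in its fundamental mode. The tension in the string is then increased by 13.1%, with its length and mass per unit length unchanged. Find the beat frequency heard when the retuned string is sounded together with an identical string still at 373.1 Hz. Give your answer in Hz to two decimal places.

23.69 Hz

For a string, f ∝ √T, so the new frequency is 373.1·√1.131 = 396.7862 Hz.
f_beat = |396.7862 − 373.1| = 23.69 Hz.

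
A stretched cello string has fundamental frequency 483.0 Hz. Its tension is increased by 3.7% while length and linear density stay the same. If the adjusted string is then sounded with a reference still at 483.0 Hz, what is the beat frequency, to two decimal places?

8.85 Hz

For a string, f ∝ √T, so the new frequency is 483.0·√1.037 = 491.8543 Hz.
f_beat = |491.8543 − 483.0| = 8.85 Hz.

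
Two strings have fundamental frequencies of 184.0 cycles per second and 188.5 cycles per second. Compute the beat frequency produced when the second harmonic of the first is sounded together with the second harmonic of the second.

9.0 Hz

Second harmonic of the first: 2·184.0 = 368.0 Hz.
Second harmonic of the second: 2·188.5 = 377.0 Hz.
f_beat = |368.0 − 377.0| = 9.0 Hz.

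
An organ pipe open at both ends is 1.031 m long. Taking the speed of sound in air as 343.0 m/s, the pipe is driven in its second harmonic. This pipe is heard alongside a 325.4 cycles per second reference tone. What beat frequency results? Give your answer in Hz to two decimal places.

7.29 Hz

Open pipe: f_n = n·v/(2L) = 2·343.0/(2·1.031) = 332.6867 Hz.
f_beat = |332.6867 − 325.4| = 7.29 Hz.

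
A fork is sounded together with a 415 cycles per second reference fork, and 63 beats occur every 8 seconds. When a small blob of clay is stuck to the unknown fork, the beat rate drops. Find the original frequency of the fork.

422.875 Hz

Beat frequency = 63/8 = 7.875 Hz.
|f − 415| = 7.875, so the fork was at either 407.125 Hz or 422.875 Hz.
Adding mass to a fork lowers its frequency; the adjustment lowers the fork's frequency.
The beat rate fell, so the adjustment moved the fork toward 415 Hz — it must have started above the reference.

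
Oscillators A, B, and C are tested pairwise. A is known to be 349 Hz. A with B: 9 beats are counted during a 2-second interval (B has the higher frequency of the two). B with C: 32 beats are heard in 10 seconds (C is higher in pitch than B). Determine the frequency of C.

356.7 Hz

A–B: Beat frequency = 9/2 = 4.5 Hz.
B is above A, so f_B = 349 + 4.5 = 353.5 Hz.
B–C: Beat frequency = 32/10 = 3.2 Hz.
C is above B, so f_C = 353.5 + 3.2 = 356.7 Hz.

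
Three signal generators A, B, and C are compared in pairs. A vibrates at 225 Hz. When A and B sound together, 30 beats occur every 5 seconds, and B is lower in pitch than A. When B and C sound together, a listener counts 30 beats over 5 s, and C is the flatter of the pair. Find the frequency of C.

213 Hz

A–B: Beat frequency = 30/5 = 6 Hz.
B is below A, so f_B = 225 − 6 = 219 Hz.
B–C: Beat frequency = 30/5 = 6 Hz.
C is below B, so f_C = 219 − 6 = 213 Hz.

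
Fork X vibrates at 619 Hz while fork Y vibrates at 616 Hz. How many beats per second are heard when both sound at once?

The beat frequency equals the magnitude of the frequency difference.
|619 − 616| = 3 Hz.

3 Hz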